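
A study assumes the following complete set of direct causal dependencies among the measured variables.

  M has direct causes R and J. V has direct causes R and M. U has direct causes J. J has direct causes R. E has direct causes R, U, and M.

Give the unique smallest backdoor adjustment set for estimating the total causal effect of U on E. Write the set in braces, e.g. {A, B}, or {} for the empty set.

{J}

Variables eligible for adjustment (non-descendants of U, excluding U and E): {J, M, R, V}.
Backdoor paths from U to E:
  P1: U <- J <- R -> M -> E
  P2: U <- J <- R -> V <- M -> E
  P3: U <- J <- R -> E
  P4: U <- J -> M <- R -> E
  P5: U <- J -> M -> V <- R -> E
  P6: U <- J -> M -> E
The empty set is not sufficient: P1 (U <- J <- R -> M -> E) has no collider blocking it and no conditioned non-collider, so it is open.
Try {J}:
  P1: blocked at chain node J ∈ conditioning set.
  P2: blocked at chain node J ∈ conditioning set.
  P3: blocked at chain node J ∈ conditioning set.
  P4: blocked at fork node J ∈ conditioning set.
  P5: blocked at fork node J ∈ conditioning set.
  P6: blocked at fork node J ∈ conditioning set.
{J} contains no descendant of U and blocks every backdoor path.
No other singleton works — e.g. {R} leaves P6 open — so {J} is the unique smallest valid adjustment set.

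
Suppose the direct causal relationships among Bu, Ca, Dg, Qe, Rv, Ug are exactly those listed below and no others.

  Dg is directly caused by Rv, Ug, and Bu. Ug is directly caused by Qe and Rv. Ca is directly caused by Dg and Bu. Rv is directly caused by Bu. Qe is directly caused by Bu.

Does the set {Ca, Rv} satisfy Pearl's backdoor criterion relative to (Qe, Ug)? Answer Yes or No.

Backdoor paths from Qe to Ug (paths whose first edge points into Qe):
  P1: Qe <- Bu -> Rv -> Ug
  P2: Qe <- Bu -> Rv -> Dg <- Ug
  P3: Qe <- Bu -> Dg <- Rv -> Ug
  P4: Qe <- Bu -> Dg <- Ug
  P5: Qe <- Bu -> Ca <- Dg <- Rv -> Ug
  P6: Qe <- Bu -> Ca <- Dg <- Ug
Condition 1 (no descendant of Qe in the set): FAILS — Ca is a descendant of Qe.
Condition 2 (every backdoor path blocked by {Ca, Rv}):
  P1: blocked at chain node Rv ∈ conditioning set.
  P2: blocked at chain node Rv ∈ conditioning set.
  P3: blocked at fork node Rv ∈ conditioning set.
  P4: open — collider(s) Dg are conditioned on (or have a conditioned descendant) and no non-collider on the path is in the set.
  P5: blocked at fork node Rv ∈ conditioning set.
  P6: open — collider(s) Ca are conditioned on (or have a conditioned descendant) and no non-collider on the path is in the set.
{Ca, Rv} does not satisfy the backdoor criterion.

No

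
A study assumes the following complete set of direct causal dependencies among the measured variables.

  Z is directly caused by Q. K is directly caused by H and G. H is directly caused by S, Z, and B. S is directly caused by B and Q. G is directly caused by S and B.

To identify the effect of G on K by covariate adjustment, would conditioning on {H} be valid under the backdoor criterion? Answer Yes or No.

Yes

Backdoor paths from G to K (paths whose first edge points into G):
  P1: G <- B -> S <- Q -> Z -> H -> K
  P2: G <- B -> S -> H -> K
  P3: G <- B -> H -> K
  P4: G <- S <- B -> H -> K
  P5: G <- S <- Q -> Z -> H -> K
  P6: G <- S -> H -> K
Condition 1 (no descendant of G in the set): holds — descendants of G are {K}; none are in {H}.
Condition 2 (every backdoor path blocked by {H}):
  P1: blocked at chain node H ∈ conditioning set.
  P2: blocked at chain node H ∈ conditioning set.
  P3: blocked at chain node H ∈ conditioning set.
  P4: blocked at chain node H ∈ conditioning set.
  P5: blocked at chain node H ∈ conditioning set.
  P6: blocked at chain node H ∈ conditioning set.
{H} satisfies the backdoor criterion.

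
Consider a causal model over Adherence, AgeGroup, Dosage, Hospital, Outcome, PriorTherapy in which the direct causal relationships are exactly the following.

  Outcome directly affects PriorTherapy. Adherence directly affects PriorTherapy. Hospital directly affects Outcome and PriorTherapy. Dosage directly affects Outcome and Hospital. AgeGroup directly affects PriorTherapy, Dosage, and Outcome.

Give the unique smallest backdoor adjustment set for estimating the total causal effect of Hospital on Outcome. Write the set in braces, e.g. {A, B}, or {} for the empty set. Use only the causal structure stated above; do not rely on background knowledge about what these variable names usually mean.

Variables eligible for adjustment (non-descendants of Hospital, excluding Hospital and Outcome): {Adherence, AgeGroup, Dosage}.
Backdoor paths from Hospital to Outcome:
  P1: Hospital <- Dosage <- AgeGroup -> Outcome
  P2: Hospital <- Dosage <- AgeGroup -> PriorTherapy <- Outcome
  P3: Hospital <- Dosage -> Outcome
The empty set is not sufficient: P1 (Hospital <- Dosage <- AgeGroup -> Outcome) has no collider blocking it and no conditioned non-collider, so it is open.
Try {Dosage}:
  P1: blocked at chain node Dosage ∈ conditioning set.
  P2: blocked at chain node Dosage ∈ conditioning set.
  P3: blocked at fork node Dosage ∈ conditioning set.
{Dosage} contains no descendant of Hospital and blocks every backdoor path.
No other singleton works — e.g. {AgeGroup} leaves P3 open — so {Dosage} is the unique smallest valid adjustment set.

{Dosage}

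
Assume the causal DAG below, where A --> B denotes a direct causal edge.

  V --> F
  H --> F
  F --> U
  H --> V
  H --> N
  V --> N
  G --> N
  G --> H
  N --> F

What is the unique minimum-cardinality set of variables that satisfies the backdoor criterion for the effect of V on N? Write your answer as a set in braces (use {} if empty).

{H}

Variables eligible for adjustment (non-descendants of V, excluding V and N): {G, H}.
Backdoor paths from V to N:
  P1: V <- H <- G -> N
  P2: V <- H -> N
  P3: V <- H -> F <- N
The empty set is not sufficient: P1 (V <- H <- G -> N) has no collider blocking it and no conditioned non-collider, so it is open.
Try {H}:
  P1: blocked at chain node H ∈ conditioning set.
  P2: blocked at fork node H ∈ conditioning set.
  P3: blocked at fork node H ∈ conditioning set.
{H} contains no descendant of V and blocks every backdoor path.
No other singleton works — e.g. {G} leaves P2 open — so {H} is the unique smallest valid adjustment set.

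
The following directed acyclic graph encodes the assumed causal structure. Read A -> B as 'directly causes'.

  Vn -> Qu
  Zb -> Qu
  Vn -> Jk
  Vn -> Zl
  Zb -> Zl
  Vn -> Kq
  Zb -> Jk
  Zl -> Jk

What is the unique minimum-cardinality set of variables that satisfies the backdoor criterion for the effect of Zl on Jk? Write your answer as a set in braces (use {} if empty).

{Vn, Zb}

Variables eligible for adjustment (non-descendants of Zl, excluding Zl and Jk): {Kq, Qu, Vn, Zb}.
Backdoor paths from Zl to Jk:
  P1: Zl <- Vn -> Jk
  P2: Zl <- Vn -> Qu <- Zb -> Jk
  P3: Zl <- Zb -> Jk
  P4: Zl <- Zb -> Qu <- Vn -> Jk
The empty set is not sufficient: P1 (Zl <- Vn -> Jk) has no collider blocking it and no conditioned non-collider, so it is open.
Try {Vn, Zb}:
  P1: blocked at fork node Vn ∈ conditioning set.
  P2: blocked at fork node Vn ∈ conditioning set.
  P3: blocked at fork node Zb ∈ conditioning set.
  P4: blocked at fork node Zb ∈ conditioning set.
{Vn, Zb} contains no descendant of Zl and blocks every backdoor path.
Every element of {Vn, Zb} is needed (dropping Vn leaves P1 open; dropping Zb leaves P3 open), so no proper subset is valid.
Among all size-2 subsets of the eligible variables, only {Vn, Zb} blocks every backdoor path, so it is the unique smallest valid adjustment set.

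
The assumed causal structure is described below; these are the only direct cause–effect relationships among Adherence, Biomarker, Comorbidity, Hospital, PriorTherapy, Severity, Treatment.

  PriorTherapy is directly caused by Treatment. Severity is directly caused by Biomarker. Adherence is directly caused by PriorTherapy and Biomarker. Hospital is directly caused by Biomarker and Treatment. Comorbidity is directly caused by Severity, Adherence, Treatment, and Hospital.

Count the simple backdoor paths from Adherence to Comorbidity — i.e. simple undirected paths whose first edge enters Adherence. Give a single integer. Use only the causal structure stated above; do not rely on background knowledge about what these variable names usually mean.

A backdoor path from Adherence to Comorbidity is any simple undirected path whose first edge points into Adherence (i.e. leaves Adherence via a parent).
Parents of Adherence: {Biomarker, PriorTherapy}.
Enumerating:
  P1: Adherence <- Biomarker -> Hospital <- Treatment -> Comorbidity
  P2: Adherence <- Biomarker -> Hospital -> Comorbidity
  P3: Adherence <- Biomarker -> Severity -> Comorbidity
  P4: Adherence <- PriorTherapy <- Treatment -> Hospital <- Biomarker -> Severity -> Comorbidity
  P5: Adherence <- PriorTherapy <- Treatment -> Hospital -> Comorbidity
  P6: Adherence <- PriorTherapy <- Treatment -> Comorbidity
That exhausts the simple backdoor paths. Count: 6.

6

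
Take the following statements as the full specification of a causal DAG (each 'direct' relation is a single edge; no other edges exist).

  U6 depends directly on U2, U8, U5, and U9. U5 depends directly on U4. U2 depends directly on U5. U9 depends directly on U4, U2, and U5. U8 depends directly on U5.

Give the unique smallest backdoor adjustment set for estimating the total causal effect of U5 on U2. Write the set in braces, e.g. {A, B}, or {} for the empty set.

Variables eligible for adjustment (non-descendants of U5, excluding U5 and U2): {U4}.
Backdoor paths from U5 to U2:
  P1: U5 <- U4 -> U9 <- U2
  P2: U5 <- U4 -> U9 -> U6 <- U2
Each backdoor path contains an unconditioned collider, so every path is already blocked with the empty conditioning set:
  P1: blocked at collider U9 (neither it nor any descendant is in the conditioning set).
  P2: blocked at collider U6 (neither it nor any descendant is in the conditioning set).
The empty set is therefore the unique smallest valid set.

{}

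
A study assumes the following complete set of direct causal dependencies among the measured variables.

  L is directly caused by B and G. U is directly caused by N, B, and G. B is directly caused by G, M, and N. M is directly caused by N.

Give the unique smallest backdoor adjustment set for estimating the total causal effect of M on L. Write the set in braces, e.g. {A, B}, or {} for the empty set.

{N}

Variables eligible for adjustment (non-descendants of M, excluding M and L): {G, N}.
Backdoor paths from M to L:
  P1: M <- N -> B <- G -> L
  P2: M <- N -> B -> L
  P3: M <- N -> B -> U <- G -> L
  P4: M <- N -> U <- G -> B -> L
  P5: M <- N -> U <- G -> L
  P6: M <- N -> U <- B <- G -> L
  P7: M <- N -> U <- B -> L
The empty set is not sufficient: P2 (M <- N -> B -> L) has no collider blocking it and no conditioned non-collider, so it is open.
Try {N}:
  P1: blocked at fork node N ∈ conditioning set.
  P2: blocked at fork node N ∈ conditioning set.
  P3: blocked at fork node N ∈ conditioning set.
  P4: blocked at fork node N ∈ conditioning set.
  P5: blocked at fork node N ∈ conditioning set.
  P6: blocked at fork node N ∈ conditioning set.
  P7: blocked at fork node N ∈ conditioning set.
{N} contains no descendant of M and blocks every backdoor path.
No other singleton works — e.g. {G} leaves P2 open — so {N} is the unique smallest valid adjustment set.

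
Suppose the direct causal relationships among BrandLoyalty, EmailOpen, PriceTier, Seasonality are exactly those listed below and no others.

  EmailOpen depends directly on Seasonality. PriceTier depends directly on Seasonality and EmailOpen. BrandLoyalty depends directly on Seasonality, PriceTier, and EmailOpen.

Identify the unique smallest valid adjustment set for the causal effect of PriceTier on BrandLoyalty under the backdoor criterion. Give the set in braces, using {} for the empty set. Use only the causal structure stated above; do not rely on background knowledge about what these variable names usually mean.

Variables eligible for adjustment (non-descendants of PriceTier, excluding PriceTier and BrandLoyalty): {EmailOpen, Seasonality}.
Backdoor paths from PriceTier to BrandLoyalty:
  P1: PriceTier <- Seasonality -> EmailOpen -> BrandLoyalty
  P2: PriceTier <- Seasonality -> BrandLoyalty
  P3: PriceTier <- EmailOpen <- Seasonality -> BrandLoyalty
  P4: PriceTier <- EmailOpen -> BrandLoyalty
The empty set is not sufficient: P1 (PriceTier <- Seasonality -> EmailOpen -> BrandLoyalty) has no collider blocking it and no conditioned non-collider, so it is open.
Try {EmailOpen, Seasonality}:
  P1: blocked at fork node Seasonality ∈ conditioning set.
  P2: blocked at fork node Seasonality ∈ conditioning set.
  P3: blocked at chain node EmailOpen ∈ conditioning set.
  P4: blocked at fork node EmailOpen ∈ conditioning set.
{EmailOpen, Seasonality} contains no descendant of PriceTier and blocks every backdoor path.
Every element of {EmailOpen, Seasonality} is needed (dropping EmailOpen leaves P4 open; dropping Seasonality leaves P2 open), so no proper subset is valid.
Among all size-2 subsets of the eligible variables, only {EmailOpen, Seasonality} blocks every backdoor path, so it is the unique smallest valid adjustment set.

{EmailOpen, Seasonality}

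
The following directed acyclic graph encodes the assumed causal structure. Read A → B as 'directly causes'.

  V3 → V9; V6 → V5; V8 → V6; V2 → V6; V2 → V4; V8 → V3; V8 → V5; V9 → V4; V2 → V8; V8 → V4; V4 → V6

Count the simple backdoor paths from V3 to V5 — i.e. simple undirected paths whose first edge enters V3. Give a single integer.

A backdoor path from V3 to V5 is any simple undirected path whose first edge points into V3 (i.e. leaves V3 via a parent).
Parents of V3: {V8}.
Enumerating:
  P1: V3 <- V8 <- V2 -> V4 -> V6 -> V5
  P2: V3 <- V8 <- V2 -> V6 -> V5
  P3: V3 <- V8 -> V4 <- V2 -> V6 -> V5
  P4: V3 <- V8 -> V4 -> V6 -> V5
  P5: V3 <- V8 -> V6 -> V5
  P6: V3 <- V8 -> V5
That exhausts the simple backdoor paths. Count: 6.

6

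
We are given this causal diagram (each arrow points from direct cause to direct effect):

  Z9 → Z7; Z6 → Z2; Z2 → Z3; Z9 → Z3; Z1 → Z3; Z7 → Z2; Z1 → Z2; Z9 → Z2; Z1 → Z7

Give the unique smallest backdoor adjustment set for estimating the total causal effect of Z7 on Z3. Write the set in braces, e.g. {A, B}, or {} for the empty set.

Variables eligible for adjustment (non-descendants of Z7, excluding Z7 and Z3): {Z1, Z6, Z9}.
Backdoor paths from Z7 to Z3:
  P1: Z7 <- Z9 -> Z2 <- Z1 -> Z3
  P2: Z7 <- Z9 -> Z2 -> Z3
  P3: Z7 <- Z9 -> Z3
  P4: Z7 <- Z1 -> Z2 <- Z9 -> Z3
  P5: Z7 <- Z1 -> Z2 -> Z3
  P6: Z7 <- Z1 -> Z3
The empty set is not sufficient: P2 (Z7 <- Z9 -> Z2 -> Z3) has no collider blocking it and no conditioned non-collider, so it is open.
Try {Z1, Z9}:
  P1: blocked at fork node Z9 ∈ conditioning set.
  P2: blocked at fork node Z9 ∈ conditioning set.
  P3: blocked at fork node Z9 ∈ conditioning set.
  P4: blocked at fork node Z1 ∈ conditioning set.
  P5: blocked at fork node Z1 ∈ conditioning set.
  P6: blocked at fork node Z1 ∈ conditioning set.
{Z1, Z9} contains no descendant of Z7 and blocks every backdoor path.
Every element of {Z1, Z9} is needed (dropping Z1 leaves P5 open; dropping Z9 leaves P2 open), so no proper subset is valid.
Among all size-2 subsets of the eligible variables, only {Z1, Z9} blocks every backdoor path, so it is the unique smallest valid adjustment set.

{Z1, Z9}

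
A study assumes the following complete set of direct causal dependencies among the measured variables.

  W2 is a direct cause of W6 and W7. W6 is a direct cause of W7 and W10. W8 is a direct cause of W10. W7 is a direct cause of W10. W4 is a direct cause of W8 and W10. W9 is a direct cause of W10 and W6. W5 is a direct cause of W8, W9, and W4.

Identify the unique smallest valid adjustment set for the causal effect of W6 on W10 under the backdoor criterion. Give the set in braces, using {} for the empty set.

{W2, W9}

Variables eligible for adjustment (non-descendants of W6, excluding W6 and W10): {W2, W4, W5, W8, W9}.
Backdoor paths from W6 to W10:
  P1: W6 <- W9 <- W5 -> W4 -> W8 -> W10
  P2: W6 <- W9 <- W5 -> W4 -> W10
  P3: W6 <- W9 <- W5 -> W8 <- W4 -> W10
  P4: W6 <- W9 <- W5 -> W8 -> W10
  P5: W6 <- W9 -> W10
  P6: W6 <- W2 -> W7 -> W10
The empty set is not sufficient: P1 (W6 <- W9 <- W5 -> W4 -> W8 -> W10) has no collider blocking it and no conditioned non-collider, so it is open.
Try {W2, W9}:
  P1: blocked at chain node W9 ∈ conditioning set.
  P2: blocked at chain node W9 ∈ conditioning set.
  P3: blocked at chain node W9 ∈ conditioning set.
  P4: blocked at chain node W9 ∈ conditioning set.
  P5: blocked at fork node W9 ∈ conditioning set.
  P6: blocked at fork node W2 ∈ conditioning set.
{W2, W9} contains no descendant of W6 and blocks every backdoor path.
Every element of {W2, W9} is needed (dropping W2 leaves P6 open; dropping W9 leaves P1 open), so no proper subset is valid.
Among all size-2 subsets of the eligible variables, only {W2, W9} blocks every backdoor path, so it is the unique smallest valid adjustment set.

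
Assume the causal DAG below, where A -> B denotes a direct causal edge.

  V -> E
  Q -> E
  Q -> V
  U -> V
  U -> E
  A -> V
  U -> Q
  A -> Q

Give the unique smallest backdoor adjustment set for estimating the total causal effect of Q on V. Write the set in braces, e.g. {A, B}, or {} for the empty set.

{A, U}

Variables eligible for adjustment (non-descendants of Q, excluding Q and V): {A, U}.
Backdoor paths from Q to V:
  P1: Q <- A -> V
  P2: Q <- U -> V
  P3: Q <- U -> E <- V
The empty set is not sufficient: P1 (Q <- A -> V) has no collider blocking it and no conditioned non-collider, so it is open.
Try {A, U}:
  P1: blocked at fork node A ∈ conditioning set.
  P2: blocked at fork node U ∈ conditioning set.
  P3: blocked at fork node U ∈ conditioning set.
{A, U} contains no descendant of Q and blocks every backdoor path.
Every element of {A, U} is needed (dropping A leaves P1 open; dropping U leaves P2 open), so no proper subset is valid.
Among all size-2 subsets of the eligible variables, only {A, U} blocks every backdoor path, so it is the unique smallest valid adjustment set.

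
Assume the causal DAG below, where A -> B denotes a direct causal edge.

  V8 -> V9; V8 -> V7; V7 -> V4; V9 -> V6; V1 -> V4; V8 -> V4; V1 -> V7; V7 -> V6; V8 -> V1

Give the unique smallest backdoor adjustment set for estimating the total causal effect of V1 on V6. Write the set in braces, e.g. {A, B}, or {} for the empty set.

Variables eligible for adjustment (non-descendants of V1, excluding V1 and V6): {V8, V9}.
Backdoor paths from V1 to V6:
  P1: V1 <- V8 -> V7 -> V6
  P2: V1 <- V8 -> V4 <- V7 -> V6
  P3: V1 <- V8 -> V9 -> V6
The empty set is not sufficient: P1 (V1 <- V8 -> V7 -> V6) has no collider blocking it and no conditioned non-collider, so it is open.
Try {V8}:
  P1: blocked at fork node V8 ∈ conditioning set.
  P2: blocked at fork node V8 ∈ conditioning set.
  P3: blocked at fork node V8 ∈ conditioning set.
{V8} contains no descendant of V1 and blocks every backdoor path.
No other singleton works — e.g. {V9} leaves P1 open — so {V8} is the unique smallest valid adjustment set.

{V8}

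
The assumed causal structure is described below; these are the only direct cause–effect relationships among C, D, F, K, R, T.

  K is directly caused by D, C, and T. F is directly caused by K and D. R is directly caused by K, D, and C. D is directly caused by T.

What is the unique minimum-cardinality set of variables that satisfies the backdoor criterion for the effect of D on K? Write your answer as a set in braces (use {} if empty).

Variables eligible for adjustment (non-descendants of D, excluding D and K): {C, T}.
Backdoor paths from D to K:
  P1: D <- T -> K
The empty set is not sufficient: P1 (D <- T -> K) has no collider blocking it and no conditioned non-collider, so it is open.
Try {T}:
  P1: blocked at fork node T ∈ conditioning set.
{T} contains no descendant of D and blocks every backdoor path.
No other singleton works — e.g. {C} leaves P1 open — so {T} is the unique smallest valid adjustment set.

{T}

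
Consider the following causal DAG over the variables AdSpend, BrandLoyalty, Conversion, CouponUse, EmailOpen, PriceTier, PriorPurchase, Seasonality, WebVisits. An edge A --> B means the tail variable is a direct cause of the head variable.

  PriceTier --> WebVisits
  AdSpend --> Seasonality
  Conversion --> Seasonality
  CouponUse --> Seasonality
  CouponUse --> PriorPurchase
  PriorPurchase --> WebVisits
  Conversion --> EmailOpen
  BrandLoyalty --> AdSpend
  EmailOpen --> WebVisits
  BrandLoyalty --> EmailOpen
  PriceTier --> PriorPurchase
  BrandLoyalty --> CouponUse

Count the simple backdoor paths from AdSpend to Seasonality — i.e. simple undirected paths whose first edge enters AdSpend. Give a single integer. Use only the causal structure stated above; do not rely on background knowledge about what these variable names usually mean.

A backdoor path from AdSpend to Seasonality is any simple undirected path whose first edge points into AdSpend (i.e. leaves AdSpend via a parent).
Parents of AdSpend: {BrandLoyalty}.
Enumerating:
  P1: AdSpend <- BrandLoyalty -> CouponUse -> PriorPurchase <- PriceTier -> WebVisits <- EmailOpen <- Conversion -> Seasonality
  P2: AdSpend <- BrandLoyalty -> CouponUse -> PriorPurchase -> WebVisits <- EmailOpen <- Conversion -> Seasonality
  P3: AdSpend <- BrandLoyalty -> CouponUse -> Seasonality
  P4: AdSpend <- BrandLoyalty -> EmailOpen <- Conversion -> Seasonality
  P5: AdSpend <- BrandLoyalty -> EmailOpen -> WebVisits <- PriceTier -> PriorPurchase <- CouponUse -> Seasonality
  P6: AdSpend <- BrandLoyalty -> EmailOpen -> WebVisits <- PriorPurchase <- CouponUse -> Seasonality
That exhausts the simple backdoor paths. Count: 6.

6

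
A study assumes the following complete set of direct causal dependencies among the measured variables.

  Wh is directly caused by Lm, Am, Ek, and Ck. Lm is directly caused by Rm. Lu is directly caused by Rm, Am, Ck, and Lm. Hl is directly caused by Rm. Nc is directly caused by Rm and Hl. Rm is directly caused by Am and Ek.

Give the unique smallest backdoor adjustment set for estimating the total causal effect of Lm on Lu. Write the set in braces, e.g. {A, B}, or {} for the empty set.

Variables eligible for adjustment (non-descendants of Lm, excluding Lm and Lu): {Am, Ck, Ek, Hl, Nc, Rm}.
Backdoor paths from Lm to Lu:
  P1: Lm <- Rm <- Ek -> Wh <- Am -> Lu
  P2: Lm <- Rm <- Ek -> Wh <- Ck -> Lu
  P3: Lm <- Rm <- Am -> Lu
  P4: Lm <- Rm <- Am -> Wh <- Ck -> Lu
  P5: Lm <- Rm -> Lu
The empty set is not sufficient: P3 (Lm <- Rm <- Am -> Lu) has no collider blocking it and no conditioned non-collider, so it is open.
Try {Rm}:
  P1: blocked at chain node Rm ∈ conditioning set.
  P2: blocked at chain node Rm ∈ conditioning set.
  P3: blocked at chain node Rm ∈ conditioning set.
  P4: blocked at chain node Rm ∈ conditioning set.
  P5: blocked at fork node Rm ∈ conditioning set.
{Rm} contains no descendant of Lm and blocks every backdoor path.
No other singleton works — e.g. {Ek} leaves P3 open — so {Rm} is the unique smallest valid adjustment set.

{Rm}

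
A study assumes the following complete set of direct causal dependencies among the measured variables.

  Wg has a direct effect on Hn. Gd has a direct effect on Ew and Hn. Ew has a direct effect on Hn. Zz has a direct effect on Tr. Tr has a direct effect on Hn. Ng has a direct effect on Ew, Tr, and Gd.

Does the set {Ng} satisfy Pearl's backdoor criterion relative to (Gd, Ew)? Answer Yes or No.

Backdoor paths from Gd to Ew (paths whose first edge points into Gd):
  P1: Gd <- Ng -> Tr -> Hn <- Ew
  P2: Gd <- Ng -> Ew
Condition 1 (no descendant of Gd in the set): holds — descendants of Gd are {Ew, Hn}; none are in {Ng}.
Condition 2 (every backdoor path blocked by {Ng}):
  P1: blocked at fork node Ng ∈ conditioning set.
  P2: blocked at fork node Ng ∈ conditioning set.
{Ng} satisfies the backdoor criterion.

Yes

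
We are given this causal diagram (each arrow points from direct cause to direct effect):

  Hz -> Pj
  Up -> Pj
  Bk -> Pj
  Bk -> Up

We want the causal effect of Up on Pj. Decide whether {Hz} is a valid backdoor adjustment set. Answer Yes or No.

Backdoor paths from Up to Pj (paths whose first edge points into Up):
  P1: Up <- Bk -> Pj
Condition 1 (no descendant of Up in the set): holds — descendants of Up are {Pj}; none are in {Hz}.
Condition 2 (every backdoor path blocked by {Hz}):
  P1: open — no interior node is in the conditioning set.
{Hz} does not satisfy the backdoor criterion.

No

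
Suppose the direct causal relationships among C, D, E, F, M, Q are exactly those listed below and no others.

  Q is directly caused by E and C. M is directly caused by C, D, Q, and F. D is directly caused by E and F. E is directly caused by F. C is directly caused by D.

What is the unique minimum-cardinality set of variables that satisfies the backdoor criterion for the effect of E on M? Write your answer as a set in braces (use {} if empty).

Variables eligible for adjustment (non-descendants of E, excluding E and M): {F}.
Backdoor paths from E to M:
  P1: E <- F -> D -> C -> Q -> M
  P2: E <- F -> D -> C -> M
  P3: E <- F -> D -> M
  P4: E <- F -> M
The empty set is not sufficient: P1 (E <- F -> D -> C -> Q -> M) has no collider blocking it and no conditioned non-collider, so it is open.
Try {F}:
  P1: blocked at fork node F ∈ conditioning set.
  P2: blocked at fork node F ∈ conditioning set.
  P3: blocked at fork node F ∈ conditioning set.
  P4: blocked at fork node F ∈ conditioning set.
{F} contains no descendant of E and blocks every backdoor path.
{F} is the unique smallest valid adjustment set.

{F}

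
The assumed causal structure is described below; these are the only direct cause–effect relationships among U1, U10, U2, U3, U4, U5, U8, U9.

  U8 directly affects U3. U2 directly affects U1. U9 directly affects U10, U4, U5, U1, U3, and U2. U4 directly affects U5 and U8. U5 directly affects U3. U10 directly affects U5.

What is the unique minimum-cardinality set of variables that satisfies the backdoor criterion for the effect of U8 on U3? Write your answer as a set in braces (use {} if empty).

{U4}

Variables eligible for adjustment (non-descendants of U8, excluding U8 and U3): {U1, U10, U2, U4, U5, U9}.
Backdoor paths from U8 to U3:
  P1: U8 <- U4 <- U9 -> U10 -> U5 -> U3
  P2: U8 <- U4 <- U9 -> U5 -> U3
  P3: U8 <- U4 <- U9 -> U3
  P4: U8 <- U4 -> U5 <- U9 -> U3
  P5: U8 <- U4 -> U5 <- U10 <- U9 -> U3
  P6: U8 <- U4 -> U5 -> U3
The empty set is not sufficient: P1 (U8 <- U4 <- U9 -> U10 -> U5 -> U3) has no collider blocking it and no conditioned non-collider, so it is open.
Try {U4}:
  P1: blocked at chain node U4 ∈ conditioning set.
  P2: blocked at chain node U4 ∈ conditioning set.
  P3: blocked at chain node U4 ∈ conditioning set.
  P4: blocked at fork node U4 ∈ conditioning set.
  P5: blocked at fork node U4 ∈ conditioning set.
  P6: blocked at fork node U4 ∈ conditioning set.
{U4} contains no descendant of U8 and blocks every backdoor path.
No other singleton works — e.g. {U9} leaves P6 open — so {U4} is the unique smallest valid adjustment set.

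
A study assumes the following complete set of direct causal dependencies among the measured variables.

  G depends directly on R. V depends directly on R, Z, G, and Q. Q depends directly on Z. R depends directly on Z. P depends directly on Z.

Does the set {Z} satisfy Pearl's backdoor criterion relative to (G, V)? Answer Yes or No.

No

Backdoor paths from G to V (paths whose first edge points into G):
  P1: G <- R <- Z -> Q -> V
  P2: G <- R <- Z -> V
  P3: G <- R -> V
Condition 1 (no descendant of G in the set): holds — descendants of G are {V}; none are in {Z}.
Condition 2 (every backdoor path blocked by {Z}):
  P1: blocked at fork node Z ∈ conditioning set.
  P2: blocked at fork node Z ∈ conditioning set.
  P3: open — no interior node is in the conditioning set.
{Z} does not satisfy the backdoor criterion.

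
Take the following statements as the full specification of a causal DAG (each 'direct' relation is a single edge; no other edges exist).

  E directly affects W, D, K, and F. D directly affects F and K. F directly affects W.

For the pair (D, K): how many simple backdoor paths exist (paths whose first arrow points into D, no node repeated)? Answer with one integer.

A backdoor path from D to K is any simple undirected path whose first edge points into D (i.e. leaves D via a parent).
Parents of D: {E}.
Enumerating:
  P1: D <- E -> K
That exhausts the simple backdoor paths. Count: 1.

1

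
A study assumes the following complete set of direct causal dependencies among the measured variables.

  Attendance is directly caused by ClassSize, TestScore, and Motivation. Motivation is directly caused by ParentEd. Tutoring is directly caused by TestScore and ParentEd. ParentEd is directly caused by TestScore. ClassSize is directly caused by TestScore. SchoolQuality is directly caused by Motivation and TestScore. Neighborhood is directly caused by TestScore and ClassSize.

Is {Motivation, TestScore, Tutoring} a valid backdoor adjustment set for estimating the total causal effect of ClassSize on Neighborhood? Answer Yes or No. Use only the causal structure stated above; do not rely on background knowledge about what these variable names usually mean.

Yes

Backdoor paths from ClassSize to Neighborhood (paths whose first edge points into ClassSize):
  P1: ClassSize <- TestScore -> Neighborhood
Condition 1 (no descendant of ClassSize in the set): holds — descendants of ClassSize are {Attendance, Neighborhood}; none are in {Motivation, TestScore, Tutoring}.
Condition 2 (every backdoor path blocked by {Motivation, TestScore, Tutoring}):
  P1: blocked at fork node TestScore ∈ conditioning set.
{Motivation, TestScore, Tutoring} satisfies the backdoor criterion.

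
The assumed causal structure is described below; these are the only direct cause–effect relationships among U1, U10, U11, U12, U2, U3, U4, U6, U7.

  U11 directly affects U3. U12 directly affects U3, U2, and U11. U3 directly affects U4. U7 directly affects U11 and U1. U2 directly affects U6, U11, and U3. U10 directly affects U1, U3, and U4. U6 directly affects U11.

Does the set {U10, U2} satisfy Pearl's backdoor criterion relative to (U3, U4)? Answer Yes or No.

Backdoor paths from U3 to U4 (paths whose first edge points into U3):
  P1: U3 <- U10 -> U4
  P2: U3 <- U12 -> U2 -> U6 -> U11 <- U7 -> U1 <- U10 -> U4
  P3: U3 <- U12 -> U2 -> U11 <- U7 -> U1 <- U10 -> U4
  P4: U3 <- U12 -> U11 <- U7 -> U1 <- U10 -> U4
  P5: U3 <- U2 <- U12 -> U11 <- U7 -> U1 <- U10 -> U4
  P6: U3 <- U2 -> U6 -> U11 <- U7 -> U1 <- U10 -> U4
  P7: U3 <- U2 -> U11 <- U7 -> U1 <- U10 -> U4
  P8: U3 <- U11 <- U7 -> U1 <- U10 -> U4
Condition 1 (no descendant of U3 in the set): holds — descendants of U3 are {U4}; none are in {U10, U2}.
Condition 2 (every backdoor path blocked by {U10, U2}):
  P1: blocked at fork node U10 ∈ conditioning set.
  P2: blocked at chain node U2 ∈ conditioning set.
  P3: blocked at chain node U2 ∈ conditioning set.
  P4: blocked at collider U11 (neither it nor any descendant is in the conditioning set).
  P5: blocked at chain node U2 ∈ conditioning set.
  P6: blocked at fork node U2 ∈ conditioning set.
  P7: blocked at fork node U2 ∈ conditioning set.
  P8: blocked at collider U1 (neither it nor any descendant is in the conditioning set).
{U10, U2} satisfies the backdoor criterion.

Yes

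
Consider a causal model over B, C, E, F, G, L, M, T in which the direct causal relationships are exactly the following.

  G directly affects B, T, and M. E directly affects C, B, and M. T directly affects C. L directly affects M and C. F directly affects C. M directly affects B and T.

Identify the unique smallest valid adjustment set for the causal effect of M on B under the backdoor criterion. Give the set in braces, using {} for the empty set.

Variables eligible for adjustment (non-descendants of M, excluding M and B): {E, F, G, L}.
Backdoor paths from M to B:
  P1: M <- G -> T -> C <- E -> B
  P2: M <- G -> B
  P3: M <- L -> C <- E -> B
  P4: M <- L -> C <- T <- G -> B
  P5: M <- E -> C <- T <- G -> B
  P6: M <- E -> B
The empty set is not sufficient: P2 (M <- G -> B) has no collider blocking it and no conditioned non-collider, so it is open.
Try {E, G}:
  P1: blocked at fork node G ∈ conditioning set.
  P2: blocked at fork node G ∈ conditioning set.
  P3: blocked at collider C (neither it nor any descendant is in the conditioning set).
  P4: blocked at collider C (neither it nor any descendant is in the conditioning set).
  P5: blocked at fork node E ∈ conditioning set.
  P6: blocked at fork node E ∈ conditioning set.
{E, G} contains no descendant of M and blocks every backdoor path.
Every element of {E, G} is needed (dropping E leaves P6 open; dropping G leaves P2 open), so no proper subset is valid.
Among all size-2 subsets of the eligible variables, only {E, G} blocks every backdoor path, so it is the unique smallest valid adjustment set.

{E, G}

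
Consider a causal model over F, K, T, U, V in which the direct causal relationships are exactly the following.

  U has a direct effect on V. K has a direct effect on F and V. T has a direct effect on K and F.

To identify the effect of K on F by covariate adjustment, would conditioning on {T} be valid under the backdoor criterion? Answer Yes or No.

Backdoor paths from K to F (paths whose first edge points into K):
  P1: K <- T -> F
Condition 1 (no descendant of K in the set): holds — descendants of K are {F, V}; none are in {T}.
Condition 2 (every backdoor path blocked by {T}):
  P1: blocked at fork node T ∈ conditioning set.
{T} satisfies the backdoor criterion.

Yes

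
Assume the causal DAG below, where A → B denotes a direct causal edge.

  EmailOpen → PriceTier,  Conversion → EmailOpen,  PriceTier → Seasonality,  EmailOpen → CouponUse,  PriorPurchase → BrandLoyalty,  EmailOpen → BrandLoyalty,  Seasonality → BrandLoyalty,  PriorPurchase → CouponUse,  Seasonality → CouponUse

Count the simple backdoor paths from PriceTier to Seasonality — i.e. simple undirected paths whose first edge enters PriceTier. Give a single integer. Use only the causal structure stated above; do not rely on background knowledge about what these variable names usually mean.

4

A backdoor path from PriceTier to Seasonality is any simple undirected path whose first edge points into PriceTier (i.e. leaves PriceTier via a parent).
Parents of PriceTier: {EmailOpen}.
Enumerating:
  P1: PriceTier <- EmailOpen -> CouponUse <- PriorPurchase -> BrandLoyalty <- Seasonality
  P2: PriceTier <- EmailOpen -> CouponUse <- Seasonality
  P3: PriceTier <- EmailOpen -> BrandLoyalty <- PriorPurchase -> CouponUse <- Seasonality
  P4: PriceTier <- EmailOpen -> BrandLoyalty <- Seasonality
That exhausts the simple backdoor paths. Count: 4.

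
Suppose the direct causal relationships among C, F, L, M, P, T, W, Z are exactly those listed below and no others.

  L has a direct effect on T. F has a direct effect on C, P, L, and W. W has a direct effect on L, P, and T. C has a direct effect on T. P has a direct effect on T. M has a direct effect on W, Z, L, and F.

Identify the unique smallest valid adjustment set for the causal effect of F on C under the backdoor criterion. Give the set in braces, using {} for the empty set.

{}

Variables eligible for adjustment (non-descendants of F, excluding F and C): {M, Z}.
Backdoor paths from F to C:
  P1: F <- M -> W -> P -> T <- C
  P2: F <- M -> W -> L -> T <- C
  P3: F <- M -> W -> T <- C
  P4: F <- M -> L <- W -> P -> T <- C
  P5: F <- M -> L <- W -> T <- C
  P6: F <- M -> L -> T <- C
Each backdoor path contains an unconditioned collider, so every path is already blocked with the empty conditioning set:
  P1: blocked at collider T (neither it nor any descendant is in the conditioning set).
  P2: blocked at collider T (neither it nor any descendant is in the conditioning set).
  P3: blocked at collider T (neither it nor any descendant is in the conditioning set).
  P4: blocked at collider L (neither it nor any descendant is in the conditioning set).
  P5: blocked at collider L (neither it nor any descendant is in the conditioning set).
  P6: blocked at collider T (neither it nor any descendant is in the conditioning set).
The empty set is therefore the unique smallest valid set.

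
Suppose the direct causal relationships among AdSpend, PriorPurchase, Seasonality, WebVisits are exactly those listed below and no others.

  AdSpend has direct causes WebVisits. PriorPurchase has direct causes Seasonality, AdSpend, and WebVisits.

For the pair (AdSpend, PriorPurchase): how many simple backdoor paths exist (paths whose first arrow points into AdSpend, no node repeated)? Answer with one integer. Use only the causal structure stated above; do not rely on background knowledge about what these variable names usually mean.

1

A backdoor path from AdSpend to PriorPurchase is any simple undirected path whose first edge points into AdSpend (i.e. leaves AdSpend via a parent).
Parents of AdSpend: {WebVisits}.
Enumerating:
  P1: AdSpend <- WebVisits -> PriorPurchase
That exhausts the simple backdoor paths. Count: 1.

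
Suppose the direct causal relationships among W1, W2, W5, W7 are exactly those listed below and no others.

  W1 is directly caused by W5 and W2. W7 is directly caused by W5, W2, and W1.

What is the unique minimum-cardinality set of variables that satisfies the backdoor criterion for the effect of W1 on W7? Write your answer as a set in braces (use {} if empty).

{W2, W5}

Variables eligible for adjustment (non-descendants of W1, excluding W1 and W7): {W2, W5}.
Backdoor paths from W1 to W7:
  P1: W1 <- W5 -> W7
  P2: W1 <- W2 -> W7
The empty set is not sufficient: P1 (W1 <- W5 -> W7) has no collider blocking it and no conditioned non-collider, so it is open.
Try {W2, W5}:
  P1: blocked at fork node W5 ∈ conditioning set.
  P2: blocked at fork node W2 ∈ conditioning set.
{W2, W5} contains no descendant of W1 and blocks every backdoor path.
Every element of {W2, W5} is needed (dropping W2 leaves P2 open; dropping W5 leaves P1 open), so no proper subset is valid.
Among all size-2 subsets of the eligible variables, only {W2, W5} blocks every backdoor path, so it is the unique smallest valid adjustment set.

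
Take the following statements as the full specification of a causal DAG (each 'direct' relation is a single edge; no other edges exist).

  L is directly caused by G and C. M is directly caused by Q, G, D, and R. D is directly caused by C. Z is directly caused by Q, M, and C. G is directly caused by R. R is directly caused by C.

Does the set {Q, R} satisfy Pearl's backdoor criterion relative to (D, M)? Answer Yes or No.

Backdoor paths from D to M (paths whose first edge points into D):
  P1: D <- C -> R -> G -> M
  P2: D <- C -> R -> M
  P3: D <- C -> Z <- Q -> M
  P4: D <- C -> Z <- M
  P5: D <- C -> L <- G <- R -> M
  P6: D <- C -> L <- G -> M
Condition 1 (no descendant of D in the set): holds — descendants of D are {M, Z}; none are in {Q, R}.
Condition 2 (every backdoor path blocked by {Q, R}):
  P1: blocked at chain node R ∈ conditioning set.
  P2: blocked at chain node R ∈ conditioning set.
  P3: blocked at collider Z (neither it nor any descendant is in the conditioning set).
  P4: blocked at collider Z (neither it nor any descendant is in the conditioning set).
  P5: blocked at collider L (neither it nor any descendant is in the conditioning set).
  P6: blocked at collider L (neither it nor any descendant is in the conditioning set).
{Q, R} satisfies the backdoor criterion.

Yes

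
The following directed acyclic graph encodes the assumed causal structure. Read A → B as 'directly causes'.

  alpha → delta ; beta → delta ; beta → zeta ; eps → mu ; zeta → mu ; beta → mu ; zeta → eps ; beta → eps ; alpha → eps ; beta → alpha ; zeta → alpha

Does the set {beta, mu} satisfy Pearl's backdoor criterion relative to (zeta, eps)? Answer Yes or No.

Backdoor paths from zeta to eps (paths whose first edge points into zeta):
  P1: zeta <- beta -> alpha -> eps
  P2: zeta <- beta -> eps
  P3: zeta <- beta -> delta <- alpha -> eps
  P4: zeta <- beta -> mu <- eps
Condition 1 (no descendant of zeta in the set): FAILS — mu is a descendant of zeta.
Condition 2 (every backdoor path blocked by {beta, mu}):
  P1: blocked at fork node beta ∈ conditioning set.
  P2: blocked at fork node beta ∈ conditioning set.
  P3: blocked at fork node beta ∈ conditioning set.
  P4: blocked at fork node beta ∈ conditioning set.
{beta, mu} does not satisfy the backdoor criterion.

No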